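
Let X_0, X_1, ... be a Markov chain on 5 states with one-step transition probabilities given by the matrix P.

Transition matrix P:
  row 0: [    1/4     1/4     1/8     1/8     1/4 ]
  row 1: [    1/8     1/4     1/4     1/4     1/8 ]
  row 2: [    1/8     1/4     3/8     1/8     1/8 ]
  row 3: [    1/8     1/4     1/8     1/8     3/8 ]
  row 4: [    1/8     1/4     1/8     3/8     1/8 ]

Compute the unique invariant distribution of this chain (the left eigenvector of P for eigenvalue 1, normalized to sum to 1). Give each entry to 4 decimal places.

Balance equations π_j = Σ_i π_i·P[i][j]:
  π_0 = 1/4·π_0 + 1/8·π_1 + 1/8·π_2 + 1/8·π_3 + 1/8·π_4
  π_1 = 1/4·π_0 + 1/4·π_1 + 1/4·π_2 + 1/4·π_3 + 1/4·π_4
  π_2 = 1/8·π_0 + 1/4·π_1 + 3/8·π_2 + 1/8·π_3 + 1/8·π_4
  π_3 = 1/8·π_0 + 1/4·π_1 + 1/8·π_2 + 1/8·π_3 + 3/8·π_4
  normalize: π_0 + π_1 + π_2 + π_3 + π_4 = 1
Solving the linear system gives exactly π = [1/7, 1/4, 5/24, 43/210, 163/840].

π = [0.1429, 0.2500, 0.2083, 0.2048, 0.1940]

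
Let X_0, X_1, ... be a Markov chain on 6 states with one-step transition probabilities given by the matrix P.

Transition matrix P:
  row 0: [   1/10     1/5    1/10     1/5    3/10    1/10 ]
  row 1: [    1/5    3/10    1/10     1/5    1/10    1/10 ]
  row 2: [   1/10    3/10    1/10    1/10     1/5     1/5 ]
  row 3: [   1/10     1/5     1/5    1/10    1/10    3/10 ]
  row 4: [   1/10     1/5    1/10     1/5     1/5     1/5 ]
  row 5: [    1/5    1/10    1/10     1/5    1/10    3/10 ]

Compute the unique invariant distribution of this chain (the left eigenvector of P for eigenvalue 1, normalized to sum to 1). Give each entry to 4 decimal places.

Balance equations π_j = Σ_i π_i·P[i][j]:
  π_0 = 1/10·π_0 + 1/5·π_1 + 1/10·π_2 + 1/10·π_3 + 1/10·π_4 + 1/5·π_5
  π_1 = 1/5·π_0 + 3/10·π_1 + 3/10·π_2 + 1/5·π_3 + 1/5·π_4 + 1/10·π_5
  π_2 = 1/10·π_0 + 1/10·π_1 + 1/10·π_2 + 1/5·π_3 + 1/10·π_4 + 1/10·π_5
  π_3 = 1/5·π_0 + 1/5·π_1 + 1/10·π_2 + 1/10·π_3 + 1/5·π_4 + 1/5·π_5
  π_4 = 3/10·π_0 + 1/10·π_1 + 1/5·π_2 + 1/10·π_3 + 1/5·π_4 + 1/10·π_5
  normalize: π_0 + π_1 + π_2 + π_3 + π_4 + π_5 = 1
Solving the linear system gives exactly π = [1586/11211, 3181/14948, 13/111, 19/111, 1744/11211, 9053/44844].

π = [0.1415, 0.2128, 0.1171, 0.1712, 0.1556, 0.2019]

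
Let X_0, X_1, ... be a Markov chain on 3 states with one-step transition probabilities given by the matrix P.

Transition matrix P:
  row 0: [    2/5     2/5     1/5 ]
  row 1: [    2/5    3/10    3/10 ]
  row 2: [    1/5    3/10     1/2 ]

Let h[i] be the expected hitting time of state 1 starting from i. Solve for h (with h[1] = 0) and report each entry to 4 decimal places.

h = [2.6923, 0.0000, 3.0769]

First-step conditioning: h[1] = 0; for i ≠ 1, h[i] = 1 + Σ_k P[i][k]·h[k].
  h[0] = 1 + 2/5·h[0] + 1/5·h[2]
  h[2] = 1 + 1/5·h[0] + 1/2·h[2]
Solving the 2×2 linear system over states ≠ 1 gives exactly h = [35/13, 0, 40/13] (h[1] = 0 is the target).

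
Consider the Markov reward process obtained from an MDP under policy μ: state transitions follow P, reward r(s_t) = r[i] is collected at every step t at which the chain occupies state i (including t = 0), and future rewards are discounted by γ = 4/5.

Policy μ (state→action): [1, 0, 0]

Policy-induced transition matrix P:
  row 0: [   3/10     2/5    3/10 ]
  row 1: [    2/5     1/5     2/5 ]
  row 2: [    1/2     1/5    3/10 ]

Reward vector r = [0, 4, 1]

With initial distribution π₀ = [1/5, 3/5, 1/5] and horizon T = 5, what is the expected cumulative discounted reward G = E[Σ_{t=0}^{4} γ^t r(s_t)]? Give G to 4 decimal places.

t=0: π = [0.2000, 0.6000, 0.2000], E[r] = 2.6000, γ^t·E[r] = 2.600000, running G = 2.600000
t=1: π = [0.4000, 0.2400, 0.3600], E[r] = 1.3200, γ^t·E[r] = 1.056000, running G = 3.656000
t=2: π = [0.3960, 0.2800, 0.3240], E[r] = 1.4440, γ^t·E[r] = 0.924160, running G = 4.580160
t=3: π = [0.3928, 0.2792, 0.3280], E[r] = 1.4448, γ^t·E[r] = 0.739738, running G = 5.319898
t=4: π = [0.3935, 0.2786, 0.3279], E[r] = 1.4422, γ^t·E[r] = 0.590709, running G = 5.910606

G = 5.9106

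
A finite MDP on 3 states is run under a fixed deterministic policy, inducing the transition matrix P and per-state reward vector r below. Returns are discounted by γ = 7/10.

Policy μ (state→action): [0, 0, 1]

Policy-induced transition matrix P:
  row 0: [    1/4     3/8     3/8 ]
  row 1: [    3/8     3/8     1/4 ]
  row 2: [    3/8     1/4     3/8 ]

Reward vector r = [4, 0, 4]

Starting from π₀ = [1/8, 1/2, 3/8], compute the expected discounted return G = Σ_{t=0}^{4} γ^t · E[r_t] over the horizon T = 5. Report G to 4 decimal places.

t=0: π = [0.1250, 0.5000, 0.3750], E[r] = 2.0000, γ^t·E[r] = 2.000000, running G = 2.000000
t=1: π = [0.3594, 0.3281, 0.3125], E[r] = 2.6875, γ^t·E[r] = 1.881250, running G = 3.881250
t=2: π = [0.3301, 0.3359, 0.3340], E[r] = 2.6563, γ^t·E[r] = 1.301563, running G = 5.182813
t=3: π = [0.3337, 0.3333, 0.3330], E[r] = 2.6670, γ^t·E[r] = 0.914778, running G = 6.097591
t=4: π = [0.3333, 0.3334, 0.3333], E[r] = 2.6665, γ^t·E[r] = 0.640228, running G = 6.737818

G = 6.7378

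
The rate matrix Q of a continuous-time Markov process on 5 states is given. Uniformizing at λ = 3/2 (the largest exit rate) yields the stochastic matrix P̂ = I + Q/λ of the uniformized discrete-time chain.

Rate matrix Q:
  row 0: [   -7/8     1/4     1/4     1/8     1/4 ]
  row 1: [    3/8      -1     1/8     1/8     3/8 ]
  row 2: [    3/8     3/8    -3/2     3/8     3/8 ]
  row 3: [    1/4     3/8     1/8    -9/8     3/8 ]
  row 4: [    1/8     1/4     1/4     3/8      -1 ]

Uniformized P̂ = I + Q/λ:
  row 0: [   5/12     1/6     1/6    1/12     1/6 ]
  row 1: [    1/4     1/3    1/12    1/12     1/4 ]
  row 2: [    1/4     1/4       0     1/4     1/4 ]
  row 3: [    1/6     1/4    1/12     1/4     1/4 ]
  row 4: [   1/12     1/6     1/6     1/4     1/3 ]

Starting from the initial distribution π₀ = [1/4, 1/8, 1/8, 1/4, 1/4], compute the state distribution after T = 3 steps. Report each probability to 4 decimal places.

π = [0.2319, 0.2288, 0.1141, 0.1735, 0.2517]

t=0: π = [0.2500, 0.1250, 0.1250, 0.2500, 0.2500]
t=1: π = [0.2292, 0.2188, 0.1146, 0.1875, 0.2500]
t=2: π = [0.2309, 0.2283, 0.1137, 0.1753, 0.2517]
t=3: π = [0.2319, 0.2288, 0.1141, 0.1735, 0.2517]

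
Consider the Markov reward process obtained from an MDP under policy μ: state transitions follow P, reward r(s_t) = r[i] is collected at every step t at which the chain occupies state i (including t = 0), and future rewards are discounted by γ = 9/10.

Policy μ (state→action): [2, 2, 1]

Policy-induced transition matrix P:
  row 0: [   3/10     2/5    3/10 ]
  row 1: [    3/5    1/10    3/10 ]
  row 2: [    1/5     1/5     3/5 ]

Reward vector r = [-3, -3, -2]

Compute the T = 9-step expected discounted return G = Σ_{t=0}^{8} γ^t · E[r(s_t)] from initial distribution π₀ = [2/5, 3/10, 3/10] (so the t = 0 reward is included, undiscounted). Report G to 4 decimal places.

t=0: π = [0.4000, 0.3000, 0.3000], E[r] = -2.7000, γ^t·E[r] = -2.700000, running G = -2.700000
t=1: π = [0.3600, 0.2500, 0.3900], E[r] = -2.6100, γ^t·E[r] = -2.349000, running G = -5.049000
t=2: π = [0.3360, 0.2470, 0.4170], E[r] = -2.5830, γ^t·E[r] = -2.092230, running G = -7.141230
t=3: π = [0.3324, 0.2425, 0.4251], E[r] = -2.5749, γ^t·E[r] = -1.877102, running G = -9.018332
t=4: π = [0.3302, 0.2422, 0.4275], E[r] = -2.5725, γ^t·E[r] = -1.687798, running G = -10.706130
t=5: π = [0.3299, 0.2418, 0.4283], E[r] = -2.5717, γ^t·E[r] = -1.518587, running G = -12.224717
t=6: π = [0.3297, 0.2418, 0.4285], E[r] = -2.5715, γ^t·E[r] = -1.366612, running G = -13.591329
t=7: π = [0.3297, 0.2418, 0.4285], E[r] = -2.5715, γ^t·E[r] = -1.229920, running G = -14.821249
t=8: π = [0.3297, 0.2418, 0.4286], E[r] = -2.5714, γ^t·E[r] = -1.106919, running G = -15.928168

G = -15.9282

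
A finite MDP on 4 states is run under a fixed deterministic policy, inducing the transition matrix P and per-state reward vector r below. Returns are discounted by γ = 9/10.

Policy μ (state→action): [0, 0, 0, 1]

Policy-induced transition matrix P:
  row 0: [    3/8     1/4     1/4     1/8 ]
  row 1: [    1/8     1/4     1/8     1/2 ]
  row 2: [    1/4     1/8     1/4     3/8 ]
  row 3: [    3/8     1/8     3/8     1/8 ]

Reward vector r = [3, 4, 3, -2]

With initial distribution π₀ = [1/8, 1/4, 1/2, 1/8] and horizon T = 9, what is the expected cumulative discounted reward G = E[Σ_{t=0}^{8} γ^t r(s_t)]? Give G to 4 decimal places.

t=0: π = [0.1250, 0.2500, 0.5000, 0.1250], E[r] = 2.6250, γ^t·E[r] = 2.625000, running G = 2.625000
t=1: π = [0.2500, 0.1719, 0.2344, 0.3438], E[r] = 1.4531, γ^t·E[r] = 1.307813, running G = 3.932813
t=2: π = [0.3027, 0.1777, 0.2715, 0.2480], E[r] = 1.9375, γ^t·E[r] = 1.569375, running G = 5.502188
t=3: π = [0.2966, 0.1851, 0.2588, 0.2595], E[r] = 1.8875, γ^t·E[r] = 1.375952, running G = 6.878139
t=4: π = [0.2964, 0.1852, 0.2593, 0.2591], E[r] = 1.8897, γ^t·E[r] = 1.239858, running G = 8.117998
t=5: π = [0.2963, 0.1852, 0.2592, 0.2593], E[r] = 1.8888, γ^t·E[r] = 1.115314, running G = 9.233312
t=6: π = [0.2963, 0.1852, 0.2593, 0.2593], E[r] = 1.8889, γ^t·E[r] = 1.003834, running G = 10.237146
t=7: π = [0.2963, 0.1852, 0.2593, 0.2593], E[r] = 1.8889, γ^t·E[r] = 0.903449, running G = 11.140595
t=8: π = [0.2963, 0.1852, 0.2593, 0.2593], E[r] = 1.8889, γ^t·E[r] = 0.813105, running G = 11.953700

G = 11.9537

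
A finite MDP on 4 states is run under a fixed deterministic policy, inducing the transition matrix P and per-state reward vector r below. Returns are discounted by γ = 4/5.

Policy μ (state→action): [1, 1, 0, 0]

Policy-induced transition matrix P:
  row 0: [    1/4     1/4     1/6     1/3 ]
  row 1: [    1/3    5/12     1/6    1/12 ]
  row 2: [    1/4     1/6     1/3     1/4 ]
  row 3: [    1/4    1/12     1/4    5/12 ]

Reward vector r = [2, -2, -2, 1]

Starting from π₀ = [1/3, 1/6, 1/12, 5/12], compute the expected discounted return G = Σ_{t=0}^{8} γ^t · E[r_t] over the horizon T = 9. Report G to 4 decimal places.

G = 0.4132

t=0: π = [0.3333, 0.1667, 0.0833, 0.4167], E[r] = 0.5833, γ^t·E[r] = 0.583333, running G = 0.583333
t=1: π = [0.2639, 0.2014, 0.2153, 0.3194], E[r] = 0.0139, γ^t·E[r] = 0.011111, running G = 0.594444
t=2: π = [0.2668, 0.2124, 0.2292, 0.2917], E[r] = -0.0579, γ^t·E[r] = -0.037037, running G = 0.557407
t=3: π = [0.2677, 0.2177, 0.2292, 0.2854], E[r] = -0.0729, γ^t·E[r] = -0.037309, running G = 0.520099
t=4: π = [0.2681, 0.2196, 0.2286, 0.2836], E[r] = -0.0766, γ^t·E[r] = -0.031389, running G = 0.488709
t=5: π = [0.2683, 0.2203, 0.2284, 0.2830], E[r] = -0.0778, γ^t·E[r] = -0.025482, running G = 0.463227
t=6: π = [0.2684, 0.2205, 0.2283, 0.2828], E[r] = -0.0781, γ^t·E[r] = -0.020482, running G = 0.442745
t=7: π = [0.2684, 0.2206, 0.2283, 0.2827], E[r] = -0.0783, γ^t·E[r] = -0.016411, running G = 0.426333
t=8: π = [0.2684, 0.2206, 0.2283, 0.2827], E[r] = -0.0783, γ^t·E[r] = -0.013136, running G = 0.413197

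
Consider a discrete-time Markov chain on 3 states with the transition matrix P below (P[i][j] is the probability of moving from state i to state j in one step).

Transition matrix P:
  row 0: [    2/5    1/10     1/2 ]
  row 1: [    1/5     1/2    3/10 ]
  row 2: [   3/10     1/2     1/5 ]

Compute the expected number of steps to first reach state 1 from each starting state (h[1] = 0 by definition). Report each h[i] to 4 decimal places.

First-step conditioning: h[1] = 0; for i ≠ 1, h[i] = 1 + Σ_k P[i][k]·h[k].
  h[0] = 1 + 2/5·h[0] + 1/2·h[2]
  h[2] = 1 + 3/10·h[0] + 1/5·h[2]
Solving the 2×2 linear system over states ≠ 1 gives exactly h = [130/33, 0, 30/11] (h[1] = 0 is the target).

h = [3.9394, 0.0000, 2.7273]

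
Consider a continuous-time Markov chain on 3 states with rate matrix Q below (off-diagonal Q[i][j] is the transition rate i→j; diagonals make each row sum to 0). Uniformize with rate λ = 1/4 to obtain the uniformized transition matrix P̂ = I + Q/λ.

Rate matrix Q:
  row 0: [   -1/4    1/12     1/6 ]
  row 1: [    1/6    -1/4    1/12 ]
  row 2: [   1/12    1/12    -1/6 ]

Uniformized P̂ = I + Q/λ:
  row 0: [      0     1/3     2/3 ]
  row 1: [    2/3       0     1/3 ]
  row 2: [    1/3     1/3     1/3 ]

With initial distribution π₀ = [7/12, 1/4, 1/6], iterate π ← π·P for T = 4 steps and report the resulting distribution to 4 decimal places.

π = [0.3158, 0.2500, 0.4342]

t=0: π = [0.5833, 0.2500, 0.1667]
t=1: π = [0.2222, 0.2500, 0.5278]
t=2: π = [0.3426, 0.2500, 0.4074]
t=3: π = [0.3025, 0.2500, 0.4475]
t=4: π = [0.3158, 0.2500, 0.4342]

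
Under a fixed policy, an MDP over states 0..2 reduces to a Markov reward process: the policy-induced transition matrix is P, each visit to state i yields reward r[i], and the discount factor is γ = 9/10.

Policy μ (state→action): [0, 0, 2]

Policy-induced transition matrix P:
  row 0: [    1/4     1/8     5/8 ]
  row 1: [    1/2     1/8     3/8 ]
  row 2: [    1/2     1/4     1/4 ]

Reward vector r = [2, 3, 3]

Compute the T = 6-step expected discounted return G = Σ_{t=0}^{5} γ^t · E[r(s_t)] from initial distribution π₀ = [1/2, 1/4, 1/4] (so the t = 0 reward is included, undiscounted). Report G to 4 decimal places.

G = 12.1009

t=0: π = [0.5000, 0.2500, 0.2500], E[r] = 2.5000, γ^t·E[r] = 2.500000, running G = 2.500000
t=1: π = [0.3750, 0.1563, 0.4688], E[r] = 2.6250, γ^t·E[r] = 2.362500, running G = 4.862500
t=2: π = [0.4063, 0.1836, 0.4102], E[r] = 2.5938, γ^t·E[r] = 2.100938, running G = 6.963438
t=3: π = [0.3984, 0.1763, 0.4253], E[r] = 2.6016, γ^t·E[r] = 1.896539, running G = 8.859977
t=4: π = [0.4004, 0.1782, 0.4214], E[r] = 2.5996, γ^t·E[r] = 1.705604, running G = 10.565580
t=5: π = [0.3999, 0.1777, 0.4224], E[r] = 2.6001, γ^t·E[r] = 1.535332, running G = 12.100912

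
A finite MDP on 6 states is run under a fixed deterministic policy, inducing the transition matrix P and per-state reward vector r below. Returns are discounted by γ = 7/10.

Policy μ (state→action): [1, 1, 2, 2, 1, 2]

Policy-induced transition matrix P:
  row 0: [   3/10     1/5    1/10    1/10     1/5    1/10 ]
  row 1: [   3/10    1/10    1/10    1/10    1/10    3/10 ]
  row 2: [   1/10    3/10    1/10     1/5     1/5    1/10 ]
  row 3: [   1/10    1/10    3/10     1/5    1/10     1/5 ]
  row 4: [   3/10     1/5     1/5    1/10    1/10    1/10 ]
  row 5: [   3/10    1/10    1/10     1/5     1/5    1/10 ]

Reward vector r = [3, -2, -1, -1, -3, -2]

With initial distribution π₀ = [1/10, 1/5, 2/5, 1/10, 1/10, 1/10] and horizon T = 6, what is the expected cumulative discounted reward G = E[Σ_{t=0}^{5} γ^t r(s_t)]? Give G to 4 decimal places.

t=0: π = [0.1000, 0.2000, 0.4000, 0.1000, 0.1000, 0.1000], E[r] = -1.1000, γ^t·E[r] = -1.100000, running G = -1.100000
t=1: π = [0.2000, 0.2000, 0.1300, 0.1600, 0.1600, 0.1500], E[r] = -0.8700, γ^t·E[r] = -0.609000, running G = -1.709000
t=2: π = [0.2420, 0.1620, 0.1480, 0.1440, 0.1480, 0.1560], E[r] = -0.6460, γ^t·E[r] = -0.316540, running G = -2.025540
t=3: π = [0.2416, 0.1686, 0.1436, 0.1448, 0.1546, 0.1468], E[r] = -0.6582, γ^t·E[r] = -0.225763, running G = -2.251303
t=4: π = [0.2423, 0.1683, 0.1444, 0.1435, 0.1532, 0.1482], E[r] = -0.6537, γ^t·E[r] = -0.156944, running G = -2.408246
t=5: π = [0.2424, 0.1684, 0.1440, 0.1436, 0.1535, 0.1480], E[r] = -0.6538, γ^t·E[r] = -0.109883, running G = -2.518130

G = -2.5181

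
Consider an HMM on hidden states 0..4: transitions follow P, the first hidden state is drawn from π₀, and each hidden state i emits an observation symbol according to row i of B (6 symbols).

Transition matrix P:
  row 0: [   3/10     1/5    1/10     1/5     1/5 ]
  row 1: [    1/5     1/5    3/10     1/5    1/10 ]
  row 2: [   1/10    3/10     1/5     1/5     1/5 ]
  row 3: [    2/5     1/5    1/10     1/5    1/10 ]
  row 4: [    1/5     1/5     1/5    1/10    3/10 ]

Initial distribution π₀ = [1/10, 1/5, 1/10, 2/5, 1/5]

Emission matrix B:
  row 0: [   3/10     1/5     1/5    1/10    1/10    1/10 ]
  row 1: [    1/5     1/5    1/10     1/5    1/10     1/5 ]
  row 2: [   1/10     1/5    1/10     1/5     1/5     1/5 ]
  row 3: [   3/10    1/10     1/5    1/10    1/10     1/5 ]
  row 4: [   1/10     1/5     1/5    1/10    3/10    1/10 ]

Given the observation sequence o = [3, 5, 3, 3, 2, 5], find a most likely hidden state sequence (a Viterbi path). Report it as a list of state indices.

path = [1, 2, 1, 2, 1, 2]

t=0: δ = [1.000e-02, 4.000e-02, 2.000e-02, 4.000e-02, 2.000e-02]  (obs o_0=3)
t=1: δ = [1.600e-03, 1.600e-03, 2.400e-03, 1.600e-03, 6.000e-04]  ψ = [3, 1, 1, 1, 4]  (obs o_1=5)
t=2: δ = [6.400e-05, 1.440e-04, 9.600e-05, 4.800e-05, 4.800e-05]  ψ = [3, 2, 1, 2, 2]  (obs o_2=3)
t=3: δ = [2.880e-06, 5.760e-06, 8.640e-06, 2.880e-06, 1.920e-06]  ψ = [1, 1, 1, 1, 2]  (obs o_3=3)
t=4: δ = [2.304e-07, 2.592e-07, 1.728e-07, 3.456e-07, 3.456e-07]  ψ = [1, 2, 1, 2, 2]  (obs o_4=2)
t=5: δ = [1.382e-08, 1.382e-08, 1.555e-08, 1.382e-08, 1.037e-08]  ψ = [3, 3, 1, 3, 4]  (obs o_5=5)
backtrack: best end state = 2; path = [1, 2, 1, 2, 1, 2]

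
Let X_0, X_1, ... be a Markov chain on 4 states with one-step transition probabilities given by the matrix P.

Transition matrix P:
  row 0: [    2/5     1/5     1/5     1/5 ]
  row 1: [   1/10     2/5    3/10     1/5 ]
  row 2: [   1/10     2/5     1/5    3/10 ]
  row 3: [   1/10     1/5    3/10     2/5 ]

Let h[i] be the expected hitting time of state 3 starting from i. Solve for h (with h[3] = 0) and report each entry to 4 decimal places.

First-step conditioning: h[3] = 0; for i ≠ 3, h[i] = 1 + Σ_k P[i][k]·h[k].
  h[0] = 1 + 2/5·h[0] + 1/5·h[1] + 1/5·h[2]
  h[1] = 1 + 1/10·h[0] + 2/5·h[1] + 3/10·h[2]
  h[2] = 1 + 1/10·h[0] + 2/5·h[1] + 1/5·h[2]
Solving the 3×3 linear system over states ≠ 3 gives exactly h = [130/29, 385/87, 350/87, 0] (h[3] = 0 is the target).

h = [4.4828, 4.4253, 4.0230, 0.0000]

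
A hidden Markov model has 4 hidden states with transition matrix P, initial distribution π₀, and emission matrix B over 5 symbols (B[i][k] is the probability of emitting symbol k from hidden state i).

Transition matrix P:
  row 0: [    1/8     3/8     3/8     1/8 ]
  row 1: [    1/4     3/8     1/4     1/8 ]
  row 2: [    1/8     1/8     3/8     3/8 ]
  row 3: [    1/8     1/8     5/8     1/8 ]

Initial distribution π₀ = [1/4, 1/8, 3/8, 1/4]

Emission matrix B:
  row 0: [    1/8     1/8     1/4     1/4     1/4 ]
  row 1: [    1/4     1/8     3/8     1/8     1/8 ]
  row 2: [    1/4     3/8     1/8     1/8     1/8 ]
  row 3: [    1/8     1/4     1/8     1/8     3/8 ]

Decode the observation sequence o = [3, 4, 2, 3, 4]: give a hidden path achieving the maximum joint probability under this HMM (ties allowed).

t=0: δ = [6.250e-02, 1.562e-02, 4.688e-02, 3.125e-02]  (obs o_0=3)
t=1: δ = [1.953e-03, 2.930e-03, 2.930e-03, 6.592e-03]  ψ = [0, 0, 0, 2]  (obs o_1=4)
t=2: δ = [2.060e-04, 4.120e-04, 5.150e-04, 1.373e-04]  ψ = [3, 1, 3, 2]  (obs o_2=2)
t=3: δ = [2.575e-05, 1.931e-05, 2.414e-05, 2.414e-05]  ψ = [1, 1, 2, 2]  (obs o_3=3)
t=4: δ = [1.207e-06, 1.207e-06, 1.886e-06, 3.395e-06]  ψ = [1, 0, 3, 2]  (obs o_4=4)
backtrack: best end state = 3; path = [2, 3, 2, 2, 3]

path = [2, 3, 2, 2, 3]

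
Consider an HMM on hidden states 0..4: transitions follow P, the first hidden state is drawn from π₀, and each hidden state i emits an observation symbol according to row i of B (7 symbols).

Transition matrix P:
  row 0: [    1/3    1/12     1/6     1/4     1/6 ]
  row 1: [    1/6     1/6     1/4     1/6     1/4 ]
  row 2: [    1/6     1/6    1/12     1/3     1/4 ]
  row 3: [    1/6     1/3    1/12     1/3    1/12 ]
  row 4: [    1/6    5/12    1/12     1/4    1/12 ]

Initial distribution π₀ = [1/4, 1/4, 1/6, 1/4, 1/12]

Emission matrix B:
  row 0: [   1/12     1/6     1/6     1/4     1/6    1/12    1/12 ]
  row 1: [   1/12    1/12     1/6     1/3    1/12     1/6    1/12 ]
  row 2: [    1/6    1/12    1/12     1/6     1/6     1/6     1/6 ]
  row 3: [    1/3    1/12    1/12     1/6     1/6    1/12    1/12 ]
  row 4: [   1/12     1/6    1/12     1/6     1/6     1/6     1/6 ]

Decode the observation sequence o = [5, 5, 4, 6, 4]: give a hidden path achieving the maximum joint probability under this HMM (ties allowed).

t=0: δ = [2.083e-02, 4.167e-02, 2.778e-02, 2.083e-02, 1.389e-02]  (obs o_0=5)
t=1: δ = [5.787e-04, 1.157e-03, 1.736e-03, 7.716e-04, 1.736e-03]  ψ = [0, 1, 1, 2, 1]  (obs o_1=5)
t=2: δ = [4.823e-05, 6.028e-05, 4.823e-05, 9.645e-05, 7.234e-05]  ψ = [2, 4, 1, 2, 2]  (obs o_2=4)
t=3: δ = [1.340e-06, 2.679e-06, 2.512e-06, 2.679e-06, 2.512e-06]  ψ = [0, 3, 1, 3, 1]  (obs o_3=6)
t=4: δ = [7.442e-08, 8.721e-08, 1.116e-07, 1.488e-07, 1.116e-07]  ψ = [0, 4, 1, 3, 1]  (obs o_4=4)
backtrack: best end state = 3; path = [1, 2, 3, 3, 3]

path = [1, 2, 3, 3, 3]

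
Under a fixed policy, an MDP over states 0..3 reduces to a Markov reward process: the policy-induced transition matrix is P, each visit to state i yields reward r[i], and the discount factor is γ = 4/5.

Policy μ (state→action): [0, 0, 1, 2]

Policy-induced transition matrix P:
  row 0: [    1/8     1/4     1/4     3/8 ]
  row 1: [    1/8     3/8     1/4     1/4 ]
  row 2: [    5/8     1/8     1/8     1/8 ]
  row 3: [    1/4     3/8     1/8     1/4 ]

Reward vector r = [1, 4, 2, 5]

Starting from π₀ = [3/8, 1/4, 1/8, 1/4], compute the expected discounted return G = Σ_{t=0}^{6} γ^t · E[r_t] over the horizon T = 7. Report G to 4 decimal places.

t=0: π = [0.3750, 0.2500, 0.1250, 0.2500], E[r] = 2.8750, γ^t·E[r] = 2.875000, running G = 2.875000
t=1: π = [0.2188, 0.2969, 0.2031, 0.2813], E[r] = 3.2188, γ^t·E[r] = 2.575000, running G = 5.450000
t=2: π = [0.2617, 0.2969, 0.1895, 0.2520], E[r] = 3.0879, γ^t·E[r] = 1.976250, running G = 7.426250
t=3: π = [0.2512, 0.2949, 0.1948, 0.2590], E[r] = 3.1157, γ^t·E[r] = 1.595250, running G = 9.021500
t=4: π = [0.2548, 0.2949, 0.1933, 0.2570], E[r] = 3.1061, γ^t·E[r] = 1.272275, running G = 10.293775
t=5: π = [0.2538, 0.2948, 0.1937, 0.2577], E[r] = 3.1090, γ^t·E[r] = 1.018749, running G = 11.312524
t=6: π = [0.2541, 0.2949, 0.1936, 0.2575], E[r] = 3.1082, γ^t·E[r] = 0.814785, running G = 12.127309

G = 12.1273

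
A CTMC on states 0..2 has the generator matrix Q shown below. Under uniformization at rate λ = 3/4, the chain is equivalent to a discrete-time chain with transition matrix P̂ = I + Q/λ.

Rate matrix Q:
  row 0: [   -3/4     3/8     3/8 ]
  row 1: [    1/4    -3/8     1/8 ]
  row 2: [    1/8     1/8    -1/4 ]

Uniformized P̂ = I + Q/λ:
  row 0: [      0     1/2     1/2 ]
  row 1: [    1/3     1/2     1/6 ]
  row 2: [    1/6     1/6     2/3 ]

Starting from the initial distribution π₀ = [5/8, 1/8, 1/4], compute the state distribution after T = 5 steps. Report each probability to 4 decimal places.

π = [0.1919, 0.3467, 0.4614]

t=0: π = [0.6250, 0.1250, 0.2500]
t=1: π = [0.0833, 0.4167, 0.5000]
t=2: π = [0.2222, 0.3333, 0.4444]
t=3: π = [0.1852, 0.3519, 0.4630]
t=4: π = [0.1944, 0.3457, 0.4599]
t=5: π = [0.1919, 0.3467, 0.4614]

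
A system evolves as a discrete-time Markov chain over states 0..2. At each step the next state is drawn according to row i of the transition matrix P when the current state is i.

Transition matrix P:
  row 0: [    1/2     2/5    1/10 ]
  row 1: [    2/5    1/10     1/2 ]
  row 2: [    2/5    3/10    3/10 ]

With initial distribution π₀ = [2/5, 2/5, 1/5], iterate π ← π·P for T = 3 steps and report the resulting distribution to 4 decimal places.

t=0: π = [0.4000, 0.4000, 0.2000]
t=1: π = [0.4400, 0.2600, 0.3000]
t=2: π = [0.4440, 0.2920, 0.2640]
t=3: π = [0.4444, 0.2860, 0.2696]

π = [0.4444, 0.2860, 0.2696]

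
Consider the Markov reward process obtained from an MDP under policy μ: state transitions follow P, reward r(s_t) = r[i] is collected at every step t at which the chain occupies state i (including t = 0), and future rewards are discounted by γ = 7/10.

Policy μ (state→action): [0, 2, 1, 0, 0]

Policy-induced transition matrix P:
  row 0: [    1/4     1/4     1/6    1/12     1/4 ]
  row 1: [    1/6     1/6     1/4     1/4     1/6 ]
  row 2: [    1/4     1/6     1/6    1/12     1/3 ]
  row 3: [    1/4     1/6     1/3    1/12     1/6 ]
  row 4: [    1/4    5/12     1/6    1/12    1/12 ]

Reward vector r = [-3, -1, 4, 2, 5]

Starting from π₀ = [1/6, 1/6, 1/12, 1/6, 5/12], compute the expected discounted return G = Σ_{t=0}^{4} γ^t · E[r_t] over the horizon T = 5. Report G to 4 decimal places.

t=0: π = [0.1667, 0.1667, 0.0833, 0.1667, 0.4167], E[r] = 2.0833, γ^t·E[r] = 2.083333, running G = 2.083333
t=1: π = [0.2361, 0.2847, 0.2083, 0.1111, 0.1597], E[r] = 0.8611, γ^t·E[r] = 0.602778, running G = 2.686111
t=2: π = [0.2263, 0.2263, 0.2089, 0.1308, 0.2078], E[r] = 1.2309, γ^t·E[r] = 0.603142, running G = 3.289253
t=3: π = [0.2311, 0.2375, 0.2073, 0.1210, 0.2030], E[r] = 1.1556, γ^t·E[r] = 0.396379, running G = 3.685632
t=4: π = [0.2302, 0.2367, 0.2066, 0.1229, 0.2036], E[r] = 1.1628, γ^t·E[r] = 0.279196, running G = 3.964828

G = 3.9648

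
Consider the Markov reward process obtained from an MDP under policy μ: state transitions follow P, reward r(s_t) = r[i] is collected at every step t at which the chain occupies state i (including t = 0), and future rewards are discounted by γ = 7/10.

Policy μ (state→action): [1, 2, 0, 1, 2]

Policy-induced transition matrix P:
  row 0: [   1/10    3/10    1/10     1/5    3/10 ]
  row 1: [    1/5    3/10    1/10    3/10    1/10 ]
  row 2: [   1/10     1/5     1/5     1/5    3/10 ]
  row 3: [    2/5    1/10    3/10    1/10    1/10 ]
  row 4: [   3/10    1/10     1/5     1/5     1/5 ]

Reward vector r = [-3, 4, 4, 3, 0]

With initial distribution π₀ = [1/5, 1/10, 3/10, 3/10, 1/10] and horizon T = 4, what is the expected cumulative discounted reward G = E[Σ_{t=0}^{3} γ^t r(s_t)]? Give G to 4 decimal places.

G = 4.1289

t=0: π = [0.2000, 0.1000, 0.3000, 0.3000, 0.1000], E[r] = 1.9000, γ^t·E[r] = 1.900000, running G = 1.900000
t=1: π = [0.2200, 0.1900, 0.2000, 0.1800, 0.2100], E[r] = 1.4400, γ^t·E[r] = 1.008000, running G = 2.908000
t=2: π = [0.2150, 0.2020, 0.1770, 0.2010, 0.2050], E[r] = 1.4740, γ^t·E[r] = 0.722260, running G = 3.630260
t=3: π = [0.2215, 0.2011, 0.1784, 0.2001, 0.1989], E[r] = 1.4538, γ^t·E[r] = 0.498653, running G = 4.128913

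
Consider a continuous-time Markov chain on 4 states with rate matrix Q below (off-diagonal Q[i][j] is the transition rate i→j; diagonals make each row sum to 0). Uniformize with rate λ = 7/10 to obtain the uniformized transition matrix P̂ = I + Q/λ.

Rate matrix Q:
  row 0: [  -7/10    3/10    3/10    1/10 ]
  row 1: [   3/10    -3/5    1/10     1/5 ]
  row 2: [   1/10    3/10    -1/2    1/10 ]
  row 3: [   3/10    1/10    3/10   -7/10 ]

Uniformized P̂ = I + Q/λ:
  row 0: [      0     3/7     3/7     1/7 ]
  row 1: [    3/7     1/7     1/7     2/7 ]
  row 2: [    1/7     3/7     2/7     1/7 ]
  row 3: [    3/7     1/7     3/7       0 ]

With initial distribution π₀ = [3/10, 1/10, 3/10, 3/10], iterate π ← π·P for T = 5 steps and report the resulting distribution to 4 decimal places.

t=0: π = [0.3000, 0.1000, 0.3000, 0.3000]
t=1: π = [0.2143, 0.3143, 0.3571, 0.1143]
t=2: π = [0.2347, 0.3061, 0.2878, 0.1714]
t=3: π = [0.2458, 0.2921, 0.3000, 0.1621]
t=4: π = [0.2375, 0.2988, 0.3022, 0.1614]
t=5: π = [0.2404, 0.2971, 0.3000, 0.1625]

π = [0.2404, 0.2971, 0.3000, 0.1625]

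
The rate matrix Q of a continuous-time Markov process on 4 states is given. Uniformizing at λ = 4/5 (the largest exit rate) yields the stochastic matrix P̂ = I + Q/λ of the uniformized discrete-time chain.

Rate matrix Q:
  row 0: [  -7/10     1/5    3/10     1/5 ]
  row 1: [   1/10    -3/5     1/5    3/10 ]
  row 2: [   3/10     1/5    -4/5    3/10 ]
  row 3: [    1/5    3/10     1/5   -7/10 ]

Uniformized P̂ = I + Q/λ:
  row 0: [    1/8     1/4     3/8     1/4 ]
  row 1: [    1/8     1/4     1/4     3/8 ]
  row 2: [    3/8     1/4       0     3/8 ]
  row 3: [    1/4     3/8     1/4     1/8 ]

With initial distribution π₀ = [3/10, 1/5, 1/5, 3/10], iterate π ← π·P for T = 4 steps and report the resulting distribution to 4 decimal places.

t=0: π = [0.3000, 0.2000, 0.2000, 0.3000]
t=1: π = [0.2125, 0.2875, 0.2375, 0.2625]
t=2: π = [0.2172, 0.2828, 0.2172, 0.2828]
t=3: π = [0.2146, 0.2854, 0.2229, 0.2771]
t=4: π = [0.2154, 0.2846, 0.2211, 0.2789]

π = [0.2154, 0.2846, 0.2211, 0.2789]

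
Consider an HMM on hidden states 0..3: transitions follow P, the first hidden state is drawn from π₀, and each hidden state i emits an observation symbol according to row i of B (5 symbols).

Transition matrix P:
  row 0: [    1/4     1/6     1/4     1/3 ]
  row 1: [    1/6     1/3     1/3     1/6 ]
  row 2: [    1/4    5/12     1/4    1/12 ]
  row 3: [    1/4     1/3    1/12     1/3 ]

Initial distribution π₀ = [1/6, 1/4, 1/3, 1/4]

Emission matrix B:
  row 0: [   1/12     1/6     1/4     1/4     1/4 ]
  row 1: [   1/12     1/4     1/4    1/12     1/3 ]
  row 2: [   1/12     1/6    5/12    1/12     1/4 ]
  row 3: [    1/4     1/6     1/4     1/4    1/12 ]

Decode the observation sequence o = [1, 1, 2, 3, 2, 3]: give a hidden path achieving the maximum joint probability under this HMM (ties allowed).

path = [2, 1, 2, 0, 3, 3]

t=0: δ = [2.778e-02, 6.250e-02, 5.556e-02, 4.167e-02]  (obs o_0=1)
t=1: δ = [2.315e-03, 5.787e-03, 3.472e-03, 2.315e-03]  ψ = [2, 2, 1, 3]  (obs o_1=1)
t=2: δ = [2.411e-04, 4.823e-04, 8.038e-04, 2.411e-04]  ψ = [1, 1, 1, 1]  (obs o_2=2)
t=3: δ = [5.023e-05, 2.791e-05, 1.674e-05, 2.009e-05]  ψ = [2, 2, 2, 0]  (obs o_3=3)
t=4: δ = [3.140e-06, 2.326e-06, 5.233e-06, 4.186e-06]  ψ = [0, 1, 0, 0]  (obs o_4=2)
t=5: δ = [3.270e-07, 1.817e-07, 1.090e-07, 3.489e-07]  ψ = [2, 2, 2, 3]  (obs o_5=3)
backtrack: best end state = 3; path = [2, 1, 2, 0, 3, 3]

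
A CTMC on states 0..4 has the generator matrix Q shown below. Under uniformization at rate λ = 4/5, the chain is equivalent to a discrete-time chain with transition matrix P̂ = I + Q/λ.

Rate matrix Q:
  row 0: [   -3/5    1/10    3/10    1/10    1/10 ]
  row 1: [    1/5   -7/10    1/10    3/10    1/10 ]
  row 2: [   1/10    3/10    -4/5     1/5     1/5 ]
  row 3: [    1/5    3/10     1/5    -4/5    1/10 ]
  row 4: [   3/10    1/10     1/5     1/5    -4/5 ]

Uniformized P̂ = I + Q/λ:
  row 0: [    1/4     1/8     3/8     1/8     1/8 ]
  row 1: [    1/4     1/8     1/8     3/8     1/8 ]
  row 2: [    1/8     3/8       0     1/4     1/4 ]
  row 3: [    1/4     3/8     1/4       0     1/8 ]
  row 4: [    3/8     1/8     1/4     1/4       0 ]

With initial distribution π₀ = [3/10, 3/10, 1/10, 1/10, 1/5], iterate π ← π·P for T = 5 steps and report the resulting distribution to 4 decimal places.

π = [0.2413, 0.2248, 0.2013, 0.1989, 0.1337]

t=0: π = [0.3000, 0.3000, 0.1000, 0.1000, 0.2000]
t=1: π = [0.2625, 0.1750, 0.2250, 0.2250, 0.1125]
t=2: π = [0.2359, 0.2375, 0.2047, 0.1828, 0.1391]
t=3: π = [0.2418, 0.2219, 0.1986, 0.2045, 0.1332]
t=4: π = [0.2418, 0.2258, 0.2028, 0.1964, 0.1332]
t=5: π = [0.2413, 0.2248, 0.2013, 0.1989, 0.1337]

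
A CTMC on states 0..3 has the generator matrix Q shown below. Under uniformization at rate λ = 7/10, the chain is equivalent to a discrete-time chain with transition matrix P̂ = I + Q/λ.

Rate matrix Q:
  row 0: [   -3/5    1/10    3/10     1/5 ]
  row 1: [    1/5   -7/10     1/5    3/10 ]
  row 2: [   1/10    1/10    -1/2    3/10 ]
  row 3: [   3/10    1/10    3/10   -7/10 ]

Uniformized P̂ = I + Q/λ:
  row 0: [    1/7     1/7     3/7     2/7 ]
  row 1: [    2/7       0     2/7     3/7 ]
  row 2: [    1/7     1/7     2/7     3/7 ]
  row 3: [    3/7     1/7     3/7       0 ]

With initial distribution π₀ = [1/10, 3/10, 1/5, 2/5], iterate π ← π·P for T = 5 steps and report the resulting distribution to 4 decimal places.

π = [0.2396, 0.1250, 0.3593, 0.2761]

t=0: π = [0.1000, 0.3000, 0.2000, 0.4000]
t=1: π = [0.3000, 0.1000, 0.3571, 0.2429]
t=2: π = [0.2265, 0.1286, 0.3633, 0.2816]
t=3: π = [0.2417, 0.1245, 0.3583, 0.2755]
t=4: π = [0.2394, 0.1251, 0.3596, 0.2760]
t=5: π = [0.2396, 0.1250, 0.3593, 0.2761]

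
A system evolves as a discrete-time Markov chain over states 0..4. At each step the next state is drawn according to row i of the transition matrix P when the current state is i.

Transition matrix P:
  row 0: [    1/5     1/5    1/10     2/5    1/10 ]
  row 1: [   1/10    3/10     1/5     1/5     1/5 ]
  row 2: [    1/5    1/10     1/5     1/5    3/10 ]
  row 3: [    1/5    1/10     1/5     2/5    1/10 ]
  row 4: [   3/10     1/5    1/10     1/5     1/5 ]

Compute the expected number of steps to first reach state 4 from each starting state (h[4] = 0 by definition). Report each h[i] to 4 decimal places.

h = [6.6667, 5.7843, 5.2941, 6.6176, 0.0000]

First-step conditioning: h[4] = 0; for i ≠ 4, h[i] = 1 + Σ_k P[i][k]·h[k].
  h[0] = 1 + 1/5·h[0] + 1/5·h[1] + 1/10·h[2] + 2/5·h[3]
  h[1] = 1 + 1/10·h[0] + 3/10·h[1] + 1/5·h[2] + 1/5·h[3]
  h[2] = 1 + 1/5·h[0] + 1/10·h[1] + 1/5·h[2] + 1/5·h[3]
  h[3] = 1 + 1/5·h[0] + 1/10·h[1] + 1/5·h[2] + 2/5·h[3]
Solving the 4×4 linear system over states ≠ 4 gives exactly h = [20/3, 295/51, 90/17, 225/34, 0] (h[4] = 0 is the target).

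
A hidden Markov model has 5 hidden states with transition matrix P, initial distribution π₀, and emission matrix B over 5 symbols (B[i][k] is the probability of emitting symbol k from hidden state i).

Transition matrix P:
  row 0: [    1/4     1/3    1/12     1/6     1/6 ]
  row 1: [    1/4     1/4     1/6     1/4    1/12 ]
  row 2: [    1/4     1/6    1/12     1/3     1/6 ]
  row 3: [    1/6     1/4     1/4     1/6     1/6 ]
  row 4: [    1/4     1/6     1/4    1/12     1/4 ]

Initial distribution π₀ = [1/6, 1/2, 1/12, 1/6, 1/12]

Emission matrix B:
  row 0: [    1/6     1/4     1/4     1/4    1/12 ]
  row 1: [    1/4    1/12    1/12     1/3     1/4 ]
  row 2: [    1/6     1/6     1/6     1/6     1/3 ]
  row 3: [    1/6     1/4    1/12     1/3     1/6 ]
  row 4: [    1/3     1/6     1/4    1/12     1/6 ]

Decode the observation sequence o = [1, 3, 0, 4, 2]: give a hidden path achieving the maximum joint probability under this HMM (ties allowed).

t=0: δ = [4.167e-02, 4.167e-02, 1.389e-02, 4.167e-02, 1.389e-02]  (obs o_0=1)
t=1: δ = [2.604e-03, 4.630e-03, 1.736e-03, 3.472e-03, 5.787e-04]  ψ = [0, 0, 3, 1, 0]  (obs o_1=3)
t=2: δ = [1.929e-04, 2.894e-04, 1.447e-04, 1.929e-04, 1.929e-04]  ψ = [1, 1, 3, 1, 3]  (obs o_2=0)
t=3: δ = [6.028e-06, 1.808e-05, 1.608e-05, 1.206e-05, 8.038e-06]  ψ = [1, 1, 1, 1, 4]  (obs o_3=4)
t=4: δ = [1.130e-06, 3.768e-07, 5.023e-07, 4.465e-07, 6.698e-07]  ψ = [1, 1, 1, 2, 2]  (obs o_4=2)
backtrack: best end state = 0; path = [0, 1, 1, 1, 0]

path = [0, 1, 1, 1, 0]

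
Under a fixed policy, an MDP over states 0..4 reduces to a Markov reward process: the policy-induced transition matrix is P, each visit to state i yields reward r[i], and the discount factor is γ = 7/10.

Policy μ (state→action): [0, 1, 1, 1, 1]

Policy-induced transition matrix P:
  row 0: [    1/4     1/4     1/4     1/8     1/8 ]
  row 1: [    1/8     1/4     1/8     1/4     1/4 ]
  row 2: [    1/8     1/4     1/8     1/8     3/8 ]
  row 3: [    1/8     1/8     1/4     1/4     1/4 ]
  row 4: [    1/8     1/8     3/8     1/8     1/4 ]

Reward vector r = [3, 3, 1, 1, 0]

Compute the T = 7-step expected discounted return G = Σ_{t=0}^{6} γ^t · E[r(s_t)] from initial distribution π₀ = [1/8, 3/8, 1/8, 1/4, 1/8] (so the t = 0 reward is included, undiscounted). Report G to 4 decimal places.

t=0: π = [0.1250, 0.3750, 0.1250, 0.2500, 0.1250], E[r] = 1.8750, γ^t·E[r] = 1.875000, running G = 1.875000
t=1: π = [0.1406, 0.2031, 0.2031, 0.2031, 0.2500], E[r] = 1.4375, γ^t·E[r] = 1.006250, running G = 2.881250
t=2: π = [0.1426, 0.1934, 0.2305, 0.1758, 0.2578], E[r] = 1.4141, γ^t·E[r] = 0.692891, running G = 3.574141
t=3: π = [0.1428, 0.1958, 0.2292, 0.1711, 0.2610], E[r] = 1.4163, γ^t·E[r] = 0.485777, running G = 4.059918
t=4: π = [0.1429, 0.1960, 0.2295, 0.1709, 0.2608], E[r] = 1.4169, γ^t·E[r] = 0.340191, running G = 4.400108
t=5: π = [0.1429, 0.1960, 0.2294, 0.1709, 0.2608], E[r] = 1.4170, γ^t·E[r] = 0.238149, running G = 4.638258
t=6: π = [0.1429, 0.1960, 0.2294, 0.1709, 0.2608], E[r] = 1.4170, γ^t·E[r] = 0.166705, running G = 4.804963

G = 4.8050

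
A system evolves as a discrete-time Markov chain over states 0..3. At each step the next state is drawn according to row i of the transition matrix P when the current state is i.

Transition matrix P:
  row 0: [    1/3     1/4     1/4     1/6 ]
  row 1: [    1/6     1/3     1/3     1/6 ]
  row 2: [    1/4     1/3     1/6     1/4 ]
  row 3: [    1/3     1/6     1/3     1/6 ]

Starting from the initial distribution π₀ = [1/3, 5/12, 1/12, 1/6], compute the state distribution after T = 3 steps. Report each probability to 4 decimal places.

π = [0.2642, 0.2796, 0.2676, 0.1886]

t=0: π = [0.3333, 0.4167, 0.0833, 0.1667]
t=1: π = [0.2569, 0.2778, 0.2917, 0.1736]
t=2: π = [0.2627, 0.2830, 0.2633, 0.1910]
t=3: π = [0.2642, 0.2796, 0.2676, 0.1886]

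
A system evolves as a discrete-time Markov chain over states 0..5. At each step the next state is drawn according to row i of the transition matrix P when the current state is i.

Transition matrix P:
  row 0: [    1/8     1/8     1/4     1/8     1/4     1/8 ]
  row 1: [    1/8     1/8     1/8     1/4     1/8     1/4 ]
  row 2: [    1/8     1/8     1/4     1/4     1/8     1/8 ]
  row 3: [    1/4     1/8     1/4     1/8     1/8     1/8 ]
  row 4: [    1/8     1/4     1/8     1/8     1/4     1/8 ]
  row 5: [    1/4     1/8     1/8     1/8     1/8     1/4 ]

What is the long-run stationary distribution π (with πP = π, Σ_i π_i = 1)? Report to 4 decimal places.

Balance equations π_j = Σ_i π_i·P[i][j]:
  π_0 = 1/8·π_0 + 1/8·π_1 + 1/8·π_2 + 1/4·π_3 + 1/8·π_4 + 1/4·π_5
  π_1 = 1/8·π_0 + 1/8·π_1 + 1/8·π_2 + 1/8·π_3 + 1/4·π_4 + 1/8·π_5
  π_2 = 1/4·π_0 + 1/8·π_1 + 1/4·π_2 + 1/4·π_3 + 1/8·π_4 + 1/8·π_5
  π_3 = 1/8·π_0 + 1/4·π_1 + 1/4·π_2 + 1/8·π_3 + 1/8·π_4 + 1/8·π_5
  π_4 = 1/4·π_0 + 1/8·π_1 + 1/8·π_2 + 1/8·π_3 + 1/4·π_4 + 1/8·π_5
  normalize: π_0 + π_1 + π_2 + π_3 + π_4 + π_5 = 1
Solving the linear system gives exactly π = [596/3583, 1045/7166, 1365/7166, 1197/7166, 597/3583, 1173/7166].

π = [0.1663, 0.1458, 0.1905, 0.1670, 0.1666, 0.1637]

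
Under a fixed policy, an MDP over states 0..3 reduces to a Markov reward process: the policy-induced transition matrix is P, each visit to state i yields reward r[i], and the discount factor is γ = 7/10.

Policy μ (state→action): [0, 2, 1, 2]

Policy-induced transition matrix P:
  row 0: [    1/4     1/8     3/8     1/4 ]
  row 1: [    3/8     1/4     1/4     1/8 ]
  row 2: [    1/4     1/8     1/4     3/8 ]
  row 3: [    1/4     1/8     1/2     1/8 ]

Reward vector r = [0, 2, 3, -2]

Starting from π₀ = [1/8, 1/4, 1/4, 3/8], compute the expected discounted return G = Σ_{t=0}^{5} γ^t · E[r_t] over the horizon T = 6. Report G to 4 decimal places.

G = 2.2059

t=0: π = [0.1250, 0.2500, 0.2500, 0.3750], E[r] = 0.5000, γ^t·E[r] = 0.500000, running G = 0.500000
t=1: π = [0.2813, 0.1563, 0.3594, 0.2031], E[r] = 0.9844, γ^t·E[r] = 0.689063, running G = 1.189063
t=2: π = [0.2695, 0.1445, 0.3359, 0.2500], E[r] = 0.7969, γ^t·E[r] = 0.390469, running G = 1.579531
t=3: π = [0.2681, 0.1431, 0.3462, 0.2427], E[r] = 0.8394, γ^t·E[r] = 0.287899, running G = 1.867430
t=4: π = [0.2679, 0.1429, 0.3442, 0.2451], E[r] = 0.8282, γ^t·E[r] = 0.198847, running G = 2.066278
t=5: π = [0.2679, 0.1429, 0.3447, 0.2445], E[r] = 0.8309, γ^t·E[r] = 0.139651, running G = 2.205929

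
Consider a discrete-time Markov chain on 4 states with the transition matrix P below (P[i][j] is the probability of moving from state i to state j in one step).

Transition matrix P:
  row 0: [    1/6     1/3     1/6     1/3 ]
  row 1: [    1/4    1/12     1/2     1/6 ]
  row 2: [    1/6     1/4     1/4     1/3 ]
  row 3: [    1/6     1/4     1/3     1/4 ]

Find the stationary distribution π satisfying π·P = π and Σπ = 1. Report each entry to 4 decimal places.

Balance equations π_j = Σ_i π_i·P[i][j]:
  π_0 = 1/6·π_0 + 1/4·π_1 + 1/6·π_2 + 1/6·π_3
  π_1 = 1/3·π_0 + 1/12·π_1 + 1/4·π_2 + 1/4·π_3
  π_2 = 1/6·π_0 + 1/2·π_1 + 1/4·π_2 + 1/3·π_3
  normalize: π_0 + π_1 + π_2 + π_3 = 1
Solving the linear system gives exactly π = [31/167, 38/167, 682/2171, 592/2171].

π = [0.1856, 0.2275, 0.3141, 0.2727]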